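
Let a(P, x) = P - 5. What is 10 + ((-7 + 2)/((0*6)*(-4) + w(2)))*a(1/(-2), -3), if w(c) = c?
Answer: 95/4 ≈ 23.750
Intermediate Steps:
a(P, x) = -5 + P
10 + ((-7 + 2)/((0*6)*(-4) + w(2)))*a(1/(-2), -3) = 10 + ((-7 + 2)/((0*6)*(-4) + 2))*(-5 + 1/(-2)) = 10 + (-5/(0*(-4) + 2))*(-5 - 1/2) = 10 - 5/(0 + 2)*(-11/2) = 10 - 5/2*(-11/2) = 10 + 55/4 = 95/4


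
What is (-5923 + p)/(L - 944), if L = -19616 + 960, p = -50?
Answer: 5973/19600 ≈ 0.30474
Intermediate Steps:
L = -18656
(-5923 + p)/(L - 944) = (-5923 - 50)/(-18656 - 944) = -5973/(-19600) = -5973*(-1/19600) = 5973/19600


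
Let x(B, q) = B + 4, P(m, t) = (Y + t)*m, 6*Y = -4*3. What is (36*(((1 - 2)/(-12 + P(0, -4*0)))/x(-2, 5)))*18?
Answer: 27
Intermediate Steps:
Y = -2 (Y = (-4*3)/6 = (⅙)*(-12) = -2)
P(m, t) = m*(-2 + t) (P(m, t) = (-2 + t)*m = m*(-2 + t))
x(B, q) = 4 + B
(36*(((1 - 2)/(-12 + P(0, -4*0)))/x(-2, 5)))*18 = (36*(((1 - 2)/(-12 + 0*(-2 - 4*0)))/(4 - 2)))*18 = (36*(-1/(-12 + 0*(-2 + 0))/2))*18 = (36*(-1/(-12 + 0*(-2))*(½)))*18 = (36*(-1/(-12 + 0)*(½)))*18 = (36*(-1/(-12)*(½)))*18 = (36*(-1*(-1/12)*(½)))*18 = (36*((1/12)*(½)))*18 = (36*(1/24))*18 = (3/2)*18 = 27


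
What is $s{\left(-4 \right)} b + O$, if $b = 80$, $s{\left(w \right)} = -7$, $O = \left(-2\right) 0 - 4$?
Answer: $-564$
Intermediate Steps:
$O = -4$ ($O = 0 - 4 = -4$)
$s{\left(-4 \right)} b + O = \left(-7\right) 80 - 4 = -560 - 4 = -564$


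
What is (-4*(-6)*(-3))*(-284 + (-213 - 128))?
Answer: 45000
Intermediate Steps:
(-4*(-6)*(-3))*(-284 + (-213 - 128)) = (24*(-3))*(-284 - 341) = -72*(-625) = 45000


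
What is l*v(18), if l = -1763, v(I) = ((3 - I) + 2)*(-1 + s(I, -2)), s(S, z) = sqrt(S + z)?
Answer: 68757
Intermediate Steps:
v(I) = (-1 + sqrt(-2 + I))*(5 - I) (v(I) = ((3 - I) + 2)*(-1 + sqrt(I - 2)) = (5 - I)*(-1 + sqrt(-2 + I)) = (-1 + sqrt(-2 + I))*(5 - I))
l*v(18) = -1763*(-5 + 18 + 5*sqrt(-2 + 18) - 1*18*sqrt(-2 + 18)) = -1763*(-5 + 18 + 5*sqrt(16) - 1*18*sqrt(16)) = -1763*(-5 + 18 + 5*4 - 1*18*4) = -1763*(-5 + 18 + 20 - 72) = -1763*(-39) = 68757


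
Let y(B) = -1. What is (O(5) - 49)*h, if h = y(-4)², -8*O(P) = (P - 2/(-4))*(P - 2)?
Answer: -817/16 ≈ -51.063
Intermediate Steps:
O(P) = -(½ + P)*(-2 + P)/8 (O(P) = -(P - 2/(-4))*(P - 2)/8 = -(P - 2*(-¼))*(-2 + P)/8 = -(P + ½)*(-2 + P)/8 = -(½ + P)*(-2 + P)/8)
h = 1 (h = (-1)² = 1)
(O(5) - 49)*h = ((⅛ - ⅛*5² + (3/16)*5) - 49)*1 = ((⅛ - ⅛*25 + 15/16) - 49)*1 = ((⅛ - 25/8 + 15/16) - 49)*1 = (-33/16 - 49)*1 = -817/16*1 = -817/16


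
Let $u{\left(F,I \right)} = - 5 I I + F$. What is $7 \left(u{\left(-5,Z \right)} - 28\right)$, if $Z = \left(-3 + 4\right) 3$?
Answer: $-546$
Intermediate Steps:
$Z = 3$ ($Z = 1 \cdot 3 = 3$)
$u{\left(F,I \right)} = F - 5 I^{2}$ ($u{\left(F,I \right)} = - 5 I^{2} + F = F - 5 I^{2}$)
$7 \left(u{\left(-5,Z \right)} - 28\right) = 7 \left(\left(-5 - 5 \cdot 3^{2}\right) - 28\right) = 7 \left(\left(-5 - 45\right) - 28\right) = 7 \left(-50 - 28\right) = 7 \left(-78\right) = -546$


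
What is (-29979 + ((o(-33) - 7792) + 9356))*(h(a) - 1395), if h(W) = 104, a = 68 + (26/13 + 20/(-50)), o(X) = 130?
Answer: 36515935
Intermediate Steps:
a = 348/5 (a = 68 + (26*(1/13) + 20*(-1/50)) = 68 + (2 - 2/5) = 68 + 8/5 = 348/5 ≈ 69.600)
(-29979 + ((o(-33) - 7792) + 9356))*(h(a) - 1395) = (-29979 + ((130 - 7792) + 9356))*(104 - 1395) = (-29979 + (-7662 + 9356))*(-1291) = (-29979 + 1694)*(-1291) = -28285*(-1291) = 36515935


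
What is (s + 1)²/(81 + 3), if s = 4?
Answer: 25/84 ≈ 0.29762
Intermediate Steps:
(s + 1)²/(81 + 3) = (4 + 1)²/(81 + 3) = 5²/84 = 25*(1/84) = 25/84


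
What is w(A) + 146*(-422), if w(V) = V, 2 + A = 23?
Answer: -61591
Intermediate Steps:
A = 21 (A = -2 + 23 = 21)
w(A) + 146*(-422) = 21 + 146*(-422) = 21 - 61612 = -61591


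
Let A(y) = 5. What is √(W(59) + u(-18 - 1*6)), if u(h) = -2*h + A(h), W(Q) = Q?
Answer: 4*√7 ≈ 10.583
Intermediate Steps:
u(h) = 5 - 2*h (u(h) = -2*h + 5 = 5 - 2*h)
√(W(59) + u(-18 - 1*6)) = √(59 + (5 - 2*(-18 - 1*6))) = √(59 + (5 - 2*(-18 - 6))) = √(59 + (5 - 2*(-24))) = √(59 + (5 + 48)) = √(59 + 53) = √112 = 4*√7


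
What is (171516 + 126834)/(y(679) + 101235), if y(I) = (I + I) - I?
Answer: 149175/50957 ≈ 2.9275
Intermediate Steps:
y(I) = I (y(I) = 2*I - I = I)
(171516 + 126834)/(y(679) + 101235) = (171516 + 126834)/(679 + 101235) = 298350/101914 = 298350*(1/101914) = 149175/50957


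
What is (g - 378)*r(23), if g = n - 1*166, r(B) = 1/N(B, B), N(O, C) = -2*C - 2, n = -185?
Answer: 243/16 ≈ 15.188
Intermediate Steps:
N(O, C) = -2 - 2*C
r(B) = 1/(-2 - 2*B)
g = -351 (g = -185 - 1*166 = -185 - 166 = -351)
(g - 378)*r(23) = (-351 - 378)*(-1/(2 + 2*23)) = -(-729)/(2 + 46) = -(-729)/48 = -729*(-1/48) = 243/16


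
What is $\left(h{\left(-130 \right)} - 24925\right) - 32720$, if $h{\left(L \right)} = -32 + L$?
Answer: $-57807$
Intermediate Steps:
$\left(h{\left(-130 \right)} - 24925\right) - 32720 = \left(\left(-32 - 130\right) - 24925\right) - 32720 = \left(-162 - 24925\right) - 32720 = -25087 - 32720 = -57807$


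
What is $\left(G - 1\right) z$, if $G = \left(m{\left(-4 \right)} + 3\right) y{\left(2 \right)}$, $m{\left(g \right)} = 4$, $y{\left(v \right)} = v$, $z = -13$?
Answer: $-169$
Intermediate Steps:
$G = 14$ ($G = \left(4 + 3\right) 2 = 7 \cdot 2 = 14$)
$\left(G - 1\right) z = \left(14 - 1\right) \left(-13\right) = 13 \left(-13\right) = -169$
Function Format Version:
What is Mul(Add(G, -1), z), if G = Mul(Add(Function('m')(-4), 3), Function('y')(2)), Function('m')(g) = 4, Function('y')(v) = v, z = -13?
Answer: -169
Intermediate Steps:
G = 14 (G = Mul(Add(4, 3), 2) = Mul(7, 2) = 14)
Mul(Add(G, -1), z) = Mul(Add(14, -1), -13) = Mul(13, -13) = -169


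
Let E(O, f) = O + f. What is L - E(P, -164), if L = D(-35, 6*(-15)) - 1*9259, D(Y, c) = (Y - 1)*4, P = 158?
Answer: -9397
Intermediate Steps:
D(Y, c) = -4 + 4*Y (D(Y, c) = (-1 + Y)*4 = -4 + 4*Y)
L = -9403 (L = (-4 + 4*(-35)) - 1*9259 = (-4 - 140) - 9259 = -144 - 9259 = -9403)
L - E(P, -164) = -9403 - (158 - 164) = -9403 - 1*(-6) = -9403 + 6 = -9397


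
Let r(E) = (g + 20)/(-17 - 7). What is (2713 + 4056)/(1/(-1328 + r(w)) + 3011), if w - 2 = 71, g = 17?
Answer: 30856003/13725425 ≈ 2.2481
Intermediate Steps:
w = 73 (w = 2 + 71 = 73)
r(E) = -37/24 (r(E) = (17 + 20)/(-17 - 7) = 37/(-24) = 37*(-1/24) = -37/24)
(2713 + 4056)/(1/(-1328 + r(w)) + 3011) = (2713 + 4056)/(1/(-1328 - 37/24) + 3011) = 6769/(1/(-31909/24) + 3011) = 6769/(-24/31909 + 3011) = 6769/(96077975/31909) = 6769*(31909/96077975) = 30856003/13725425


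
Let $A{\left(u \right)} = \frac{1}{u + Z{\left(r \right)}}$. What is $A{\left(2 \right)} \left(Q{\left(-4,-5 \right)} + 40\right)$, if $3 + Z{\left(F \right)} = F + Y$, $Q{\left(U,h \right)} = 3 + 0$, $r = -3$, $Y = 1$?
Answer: $- \frac{43}{3} \approx -14.333$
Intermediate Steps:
$Q{\left(U,h \right)} = 3$
$Z{\left(F \right)} = -2 + F$ ($Z{\left(F \right)} = -3 + \left(F + 1\right) = -3 + \left(1 + F\right) = -2 + F$)
$A{\left(u \right)} = \frac{1}{-5 + u}$ ($A{\left(u \right)} = \frac{1}{u - 5} = \frac{1}{-5 + u}$)
$A{\left(2 \right)} \left(Q{\left(-4,-5 \right)} + 40\right) = \frac{3 + 40}{-5 + 2} = \frac{1}{-3} \cdot 43 = \left(- \frac{1}{3}\right) 43 = - \frac{43}{3}$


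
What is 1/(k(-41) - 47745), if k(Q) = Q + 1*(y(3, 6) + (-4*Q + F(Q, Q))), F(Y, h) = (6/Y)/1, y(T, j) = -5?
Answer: -41/1952713 ≈ -2.0996e-5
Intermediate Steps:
F(Y, h) = 6/Y (F(Y, h) = (6/Y)*1 = 6/Y)
k(Q) = -5 - 3*Q + 6/Q (k(Q) = Q + 1*(-5 + (-4*Q + 6/Q)) = Q + 1*(-5 - 4*Q + 6/Q) = Q + (-5 - 4*Q + 6/Q) = -5 - 3*Q + 6/Q)
1/(k(-41) - 47745) = 1/((-5 - 3*(-41) + 6/(-41)) - 47745) = 1/((-5 + 123 + 6*(-1/41)) - 47745) = 1/((-5 + 123 - 6/41) - 47745) = 1/(4832/41 - 47745) = 1/(-1952713/41) = -41/1952713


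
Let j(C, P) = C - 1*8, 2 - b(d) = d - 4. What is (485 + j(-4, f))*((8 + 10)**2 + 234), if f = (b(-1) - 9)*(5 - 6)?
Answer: 263934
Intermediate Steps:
b(d) = 6 - d (b(d) = 2 - (d - 4) = 2 - (-4 + d) = 2 + (4 - d) = 6 - d)
f = 2 (f = ((6 - 1*(-1)) - 9)*(5 - 6) = ((6 + 1) - 9)*(-1) = (7 - 9)*(-1) = -2*(-1) = 2)
j(C, P) = -8 + C (j(C, P) = C - 8 = -8 + C)
(485 + j(-4, f))*((8 + 10)**2 + 234) = (485 + (-8 - 4))*((8 + 10)**2 + 234) = (485 - 12)*(18**2 + 234) = 473*(324 + 234) = 473*558 = 263934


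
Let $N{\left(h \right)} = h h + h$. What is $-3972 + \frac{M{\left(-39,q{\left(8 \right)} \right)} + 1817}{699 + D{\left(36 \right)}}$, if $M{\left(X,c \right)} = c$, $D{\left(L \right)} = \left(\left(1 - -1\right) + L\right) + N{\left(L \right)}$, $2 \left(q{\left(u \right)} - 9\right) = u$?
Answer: $- \frac{8216238}{2069} \approx -3971.1$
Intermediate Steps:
$q{\left(u \right)} = 9 + \frac{u}{2}$
$N{\left(h \right)} = h + h^{2}$ ($N{\left(h \right)} = h^{2} + h = h + h^{2}$)
$D{\left(L \right)} = 2 + L + L \left(1 + L\right)$ ($D{\left(L \right)} = \left(\left(1 - -1\right) + L\right) + L \left(1 + L\right) = \left(\left(1 + 1\right) + L\right) + L \left(1 + L\right) = \left(2 + L\right) + L \left(1 + L\right) = 2 + L + L \left(1 + L\right)$)
$-3972 + \frac{M{\left(-39,q{\left(8 \right)} \right)} + 1817}{699 + D{\left(36 \right)}} = -3972 + \frac{\left(9 + \frac{1}{2} \cdot 8\right) + 1817}{699 + \left(2 + 36 + 36 \left(1 + 36\right)\right)} = -3972 + \frac{\left(9 + 4\right) + 1817}{699 + \left(2 + 36 + 36 \cdot 37\right)} = -3972 + \frac{13 + 1817}{699 + \left(2 + 36 + 1332\right)} = -3972 + \frac{1830}{699 + 1370} = -3972 + \frac{1830}{2069} = - \frac{8216238}{2069}$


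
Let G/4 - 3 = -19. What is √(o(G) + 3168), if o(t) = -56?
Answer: 2*√778 ≈ 55.785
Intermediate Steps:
G = -64 (G = 12 + 4*(-19) = 12 - 76 = -64)
√(o(G) + 3168) = √(-56 + 3168) = √3112 = 2*√778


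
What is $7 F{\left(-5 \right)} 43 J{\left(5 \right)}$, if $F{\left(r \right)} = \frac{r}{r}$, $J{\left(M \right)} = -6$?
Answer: $-1806$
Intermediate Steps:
$F{\left(r \right)} = 1$
$7 F{\left(-5 \right)} 43 J{\left(5 \right)} = 7 \cdot 1 \cdot 43 \left(-6\right) = 7 \cdot 43 \left(-6\right) = 301 \left(-6\right) = -1806$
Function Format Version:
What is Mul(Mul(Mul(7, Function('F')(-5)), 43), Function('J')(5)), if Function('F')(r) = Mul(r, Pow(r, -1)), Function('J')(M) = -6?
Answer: -1806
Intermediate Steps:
Function('F')(r) = 1
Mul(Mul(Mul(7, Function('F')(-5)), 43), Function('J')(5)) = Mul(Mul(Mul(7, 1), 43), -6) = Mul(Mul(7, 43), -6) = Mul(301, -6) = -1806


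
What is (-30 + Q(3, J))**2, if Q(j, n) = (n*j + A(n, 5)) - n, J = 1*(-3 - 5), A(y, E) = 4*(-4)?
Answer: 3844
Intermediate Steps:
A(y, E) = -16
J = -8 (J = 1*(-8) = -8)
Q(j, n) = -16 - n + j*n (Q(j, n) = (n*j - 16) - n = (j*n - 16) - n = (-16 + j*n) - n = -16 - n + j*n)
(-30 + Q(3, J))**2 = (-30 + (-16 - 1*(-8) + 3*(-8)))**2 = (-30 + (-16 + 8 - 24))**2 = (-30 - 32)**2 = (-62)**2 = 3844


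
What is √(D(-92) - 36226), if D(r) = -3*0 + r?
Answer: I*√36318 ≈ 190.57*I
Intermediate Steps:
D(r) = r (D(r) = 0 + r = r)
√(D(-92) - 36226) = √(-92 - 36226) = √(-36318) = I*√36318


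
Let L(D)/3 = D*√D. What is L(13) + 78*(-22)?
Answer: -1716 + 39*√13 ≈ -1575.4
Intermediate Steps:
L(D) = 3*D^(3/2) (L(D) = 3*(D*√D) = 3*D^(3/2))
L(13) + 78*(-22) = 3*13^(3/2) + 78*(-22) = 3*(13*√13) - 1716 = 39*√13 - 1716 = -1716 + 39*√13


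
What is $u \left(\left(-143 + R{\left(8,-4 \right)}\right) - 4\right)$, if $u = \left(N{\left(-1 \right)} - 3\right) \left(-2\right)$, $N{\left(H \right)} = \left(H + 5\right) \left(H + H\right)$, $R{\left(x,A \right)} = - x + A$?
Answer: $-3498$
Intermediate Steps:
$R{\left(x,A \right)} = A - x$
$N{\left(H \right)} = 2 H \left(5 + H\right)$ ($N{\left(H \right)} = \left(5 + H\right) 2 H = 2 H \left(5 + H\right)$)
$u = 22$ ($u = \left(2 \left(-1\right) \left(5 - 1\right) - 3\right) \left(-2\right) = \left(2 \left(-1\right) 4 - 3\right) \left(-2\right) = \left(-8 - 3\right) \left(-2\right) = \left(-11\right) \left(-2\right) = 22$)
$u \left(\left(-143 + R{\left(8,-4 \right)}\right) - 4\right) = 22 \left(\left(-143 - 12\right) - 4\right) = 22 \left(-155 - 4\right) = 22 \left(-159\right) = -3498$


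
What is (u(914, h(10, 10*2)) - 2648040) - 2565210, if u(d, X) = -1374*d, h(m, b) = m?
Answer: -6469086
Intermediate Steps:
(u(914, h(10, 10*2)) - 2648040) - 2565210 = (-1374*914 - 2648040) - 2565210 = (-1255836 - 2648040) - 2565210 = -3903876 - 2565210 = -6469086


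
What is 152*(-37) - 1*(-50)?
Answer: -5574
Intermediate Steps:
152*(-37) - 1*(-50) = -5624 + 50 = -5574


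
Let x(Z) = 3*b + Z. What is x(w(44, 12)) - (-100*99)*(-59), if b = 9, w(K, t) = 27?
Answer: -584046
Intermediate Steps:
x(Z) = 27 + Z (x(Z) = 3*9 + Z = 27 + Z)
x(w(44, 12)) - (-100*99)*(-59) = (27 + 27) - (-100*99)*(-59) = 54 - (-9900)*(-59) = 54 - 1*584100 = 54 - 584100 = -584046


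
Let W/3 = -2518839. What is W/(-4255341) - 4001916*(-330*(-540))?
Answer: -1011553323658827561/1418447 ≈ -7.1314e+11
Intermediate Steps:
W = -7556517 (W = 3*(-2518839) = -7556517)
W/(-4255341) - 4001916*(-330*(-540)) = -7556517/(-4255341) - 4001916*(-330*(-540)) = -7556517*(-1/4255341) - 4001916/(1/178200) = 2518839/1418447 - 4001916/1/178200 = 2518839/1418447 - 4001916*178200 = 2518839/1418447 - 713141431200 = -1011553323658827561/1418447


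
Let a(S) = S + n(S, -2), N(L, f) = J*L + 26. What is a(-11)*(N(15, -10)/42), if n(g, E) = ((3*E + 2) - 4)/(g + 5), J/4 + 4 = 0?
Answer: 3103/63 ≈ 49.254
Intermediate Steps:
J = -16 (J = -16 + 4*0 = -16 + 0 = -16)
N(L, f) = 26 - 16*L (N(L, f) = -16*L + 26 = 26 - 16*L)
n(g, E) = (-2 + 3*E)/(5 + g) (n(g, E) = ((2 + 3*E) - 4)/(5 + g) = (-2 + 3*E)/(5 + g))
a(S) = S - 8/(5 + S) (a(S) = S + (-2 + 3*(-2))/(5 + S) = S + (-2 - 6)/(5 + S) = S - 8/(5 + S))
a(-11)*(N(15, -10)/42) = ((-8 - 11*(5 - 11))/(5 - 11))*((26 - 16*15)/42) = ((-8 - 11*(-6))/(-6))*((26 - 240)*(1/42)) = (-(-8 + 66)/6)*(-214*1/42) = -⅙*58*(-107/21) = -29/3*(-107/21) = 3103/63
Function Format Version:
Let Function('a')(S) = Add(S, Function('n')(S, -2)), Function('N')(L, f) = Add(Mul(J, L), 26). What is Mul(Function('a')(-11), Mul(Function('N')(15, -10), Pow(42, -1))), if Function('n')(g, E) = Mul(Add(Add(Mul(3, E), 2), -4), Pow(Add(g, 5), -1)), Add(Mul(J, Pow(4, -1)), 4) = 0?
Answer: Rational(3103, 63) ≈ 49.254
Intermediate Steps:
J = -16 (J = Add(-16, Mul(4, 0)) = Add(-16, 0) = -16)
Function('N')(L, f) = Add(26, Mul(-16, L)) (Function('N')(L, f) = Add(Mul(-16, L), 26) = Add(26, Mul(-16, L)))
Function('n')(g, E) = Mul(Pow(Add(5, g), -1), Add(-2, Mul(3, E))) (Function('n')(g, E) = Mul(Add(Add(2, Mul(3, E)), -4), Pow(Add(5, g), -1)) = Mul(Add(-2, Mul(3, E)), Pow(Add(5, g), -1)) = Mul(Pow(Add(5, g), -1), Add(-2, Mul(3, E))))
Function('a')(S) = Add(S, Mul(-8, Pow(Add(5, S), -1))) (Function('a')(S) = Add(S, Mul(Pow(Add(5, S), -1), Add(-2, Mul(3, -2)))) = Add(S, Mul(Pow(Add(5, S), -1), Add(-2, -6))) = Add(S, Mul(Pow(Add(5, S), -1), -8)) = Add(S, Mul(-8, Pow(Add(5, S), -1))))
Mul(Function('a')(-11), Mul(Function('N')(15, -10), Pow(42, -1))) = Mul(Mul(Pow(Add(5, -11), -1), Add(-8, Mul(-11, Add(5, -11)))), Mul(Add(26, Mul(-16, 15)), Pow(42, -1))) = Mul(Mul(Pow(-6, -1), Add(-8, Mul(-11, -6))), Mul(Add(26, -240), Rational(1, 42))) = Mul(Mul(Rational(-1, 6), Add(-8, 66)), Mul(-214, Rational(1, 42))) = Mul(Mul(Rational(-1, 6), 58), Rational(-107, 21)) = Mul(Rational(-29, 3), Rational(-107, 21)) = Rational(3103, 63)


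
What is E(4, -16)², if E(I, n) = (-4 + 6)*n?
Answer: 1024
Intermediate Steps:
E(I, n) = 2*n
E(4, -16)² = (2*(-16))² = (-32)² = 1024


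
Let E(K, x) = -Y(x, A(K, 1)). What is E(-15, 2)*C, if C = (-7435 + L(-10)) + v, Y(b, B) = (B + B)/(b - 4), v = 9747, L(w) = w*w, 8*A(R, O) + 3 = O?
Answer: -603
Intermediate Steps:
A(R, O) = -3/8 + O/8
L(w) = w²
Y(b, B) = 2*B/(-4 + b) (Y(b, B) = (2*B)/(-4 + b) = 2*B/(-4 + b))
E(K, x) = 1/(2*(-4 + x)) (E(K, x) = -2*(-3/8 + (⅛)*1)/(-4 + x) = -2*(-3/8 + ⅛)/(-4 + x) = -2*(-1)/(4*(-4 + x)) = -(-1)/(2*(-4 + x)) = 1/(2*(-4 + x)))
C = 2412 (C = (-7435 + (-10)²) + 9747 = (-7435 + 100) + 9747 = -7335 + 9747 = 2412)
E(-15, 2)*C = (1/(2*(-4 + 2)))*2412 = ((½)/(-2))*2412 = ((½)*(-½))*2412 = -¼*2412 = -603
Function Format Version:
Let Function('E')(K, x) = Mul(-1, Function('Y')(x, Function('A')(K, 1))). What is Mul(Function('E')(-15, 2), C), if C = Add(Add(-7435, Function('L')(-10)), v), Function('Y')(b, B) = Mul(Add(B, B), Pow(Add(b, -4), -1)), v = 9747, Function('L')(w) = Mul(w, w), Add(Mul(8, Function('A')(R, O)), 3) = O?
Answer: -603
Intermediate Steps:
Function('A')(R, O) = Add(Rational(-3, 8), Mul(Rational(1, 8), O))
Function('L')(w) = Pow(w, 2)
Function('Y')(b, B) = Mul(2, B, Pow(Add(-4, b), -1)) (Function('Y')(b, B) = Mul(Mul(2, B), Pow(Add(-4, b), -1)) = Mul(2, B, Pow(Add(-4, b), -1)))
Function('E')(K, x) = Mul(Rational(1, 2), Pow(Add(-4, x), -1)) (Function('E')(K, x) = Mul(-1, Mul(2, Add(Rational(-3, 8), Mul(Rational(1, 8), 1)), Pow(Add(-4, x), -1))) = Mul(-1, Mul(2, Add(Rational(-3, 8), Rational(1, 8)), Pow(Add(-4, x), -1))) = Mul(-1, Mul(2, Rational(-1, 4), Pow(Add(-4, x), -1))) = Mul(-1, Mul(Rational(-1, 2), Pow(Add(-4, x), -1))) = Mul(Rational(1, 2), Pow(Add(-4, x), -1)))
C = 2412 (C = Add(Add(-7435, Pow(-10, 2)), 9747) = Add(Add(-7435, 100), 9747) = Add(-7335, 9747) = 2412)
Mul(Function('E')(-15, 2), C) = Mul(Mul(Rational(1, 2), Pow(Add(-4, 2), -1)), 2412) = Mul(Mul(Rational(1, 2), Pow(-2, -1)), 2412) = Mul(Mul(Rational(1, 2), Rational(-1, 2)), 2412) = Mul(Rational(-1, 4), 2412) = -603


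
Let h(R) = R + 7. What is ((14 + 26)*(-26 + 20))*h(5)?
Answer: -2880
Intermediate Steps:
h(R) = 7 + R
((14 + 26)*(-26 + 20))*h(5) = ((14 + 26)*(-26 + 20))*(7 + 5) = (40*(-6))*12 = -240*12 = -2880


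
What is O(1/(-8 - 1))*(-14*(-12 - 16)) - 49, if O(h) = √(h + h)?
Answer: -49 + 392*I*√2/3 ≈ -49.0 + 184.79*I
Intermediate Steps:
O(h) = √2*√h (O(h) = √(2*h) = √2*√h)
O(1/(-8 - 1))*(-14*(-12 - 16)) - 49 = (√2*√(1/(-8 - 1)))*(-14*(-12 - 16)) - 49 = (√2*√(1/(-9)))*(-14*(-28)) - 49 = (√2*√(-⅑))*392 - 49 = (√2*(I/3))*392 - 49 = (I*√2/3)*392 - 49 = 392*I*√2/3 - 49 = -49 + 392*I*√2/3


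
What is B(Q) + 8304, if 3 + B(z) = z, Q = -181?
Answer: 8120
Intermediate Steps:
B(z) = -3 + z
B(Q) + 8304 = (-3 - 181) + 8304 = -184 + 8304 = 8120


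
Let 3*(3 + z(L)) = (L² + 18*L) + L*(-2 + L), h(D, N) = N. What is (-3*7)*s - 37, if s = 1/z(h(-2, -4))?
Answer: -1454/41 ≈ -35.463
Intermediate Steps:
z(L) = -3 + 6*L + L²/3 + L*(-2 + L)/3 (z(L) = -3 + ((L² + 18*L) + L*(-2 + L))/3 = -3 + (L² + 18*L + L*(-2 + L))/3 = -3 + (6*L + L²/3 + L*(-2 + L)/3) = -3 + 6*L + L²/3 + L*(-2 + L)/3)
s = -3/41 (s = 1/(-3 + (⅔)*(-4)² + (16/3)*(-4)) = 1/(-3 + (⅔)*16 - 64/3) = 1/(-3 + 32/3 - 64/3) = 1/(-41/3) = -3/41 ≈ -0.073171)
(-3*7)*s - 37 = -3*7*(-3/41) - 37 = -21*(-3/41) - 37 = 63/41 - 37 = -1454/41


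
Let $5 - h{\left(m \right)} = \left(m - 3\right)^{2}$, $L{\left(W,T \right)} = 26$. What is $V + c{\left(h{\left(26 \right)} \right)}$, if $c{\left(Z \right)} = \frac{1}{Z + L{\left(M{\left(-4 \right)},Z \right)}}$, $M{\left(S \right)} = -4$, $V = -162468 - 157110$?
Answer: $- \frac{159149845}{498} \approx -3.1958 \cdot 10^{5}$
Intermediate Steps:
$V = -319578$ ($V = -162468 - 157110 = -319578$)
$h{\left(m \right)} = 5 - \left(-3 + m\right)^{2}$ ($h{\left(m \right)} = 5 - \left(m - 3\right)^{2} = 5 - \left(-3 + m\right)^{2}$)
$c{\left(Z \right)} = \frac{1}{26 + Z}$ ($c{\left(Z \right)} = \frac{1}{Z + 26} = \frac{1}{26 + Z}$)
$V + c{\left(h{\left(26 \right)} \right)} = -319578 + \frac{1}{26 + \left(5 - \left(-3 + 26\right)^{2}\right)} = -319578 + \frac{1}{26 + \left(5 - 23^{2}\right)} = -319578 + \frac{1}{26 + \left(5 - 529\right)} = -319578 + \frac{1}{26 - 524} = -319578 + \frac{1}{-498} = -319578 - \frac{1}{498} = - \frac{159149845}{498}$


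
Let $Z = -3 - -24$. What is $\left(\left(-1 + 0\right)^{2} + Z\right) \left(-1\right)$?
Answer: $-22$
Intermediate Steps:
$Z = 21$ ($Z = -3 + 24 = 21$)
$\left(\left(-1 + 0\right)^{2} + Z\right) \left(-1\right) = \left(\left(-1 + 0\right)^{2} + 21\right) \left(-1\right) = \left(\left(-1\right)^{2} + 21\right) \left(-1\right) = \left(1 + 21\right) \left(-1\right) = 22 \left(-1\right) = -22$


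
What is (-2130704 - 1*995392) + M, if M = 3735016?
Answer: 608920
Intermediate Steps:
(-2130704 - 1*995392) + M = (-2130704 - 1*995392) + 3735016 = (-2130704 - 995392) + 3735016 = -3126096 + 3735016 = 608920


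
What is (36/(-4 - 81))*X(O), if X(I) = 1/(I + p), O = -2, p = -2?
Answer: 9/85 ≈ 0.10588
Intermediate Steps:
X(I) = 1/(-2 + I) (X(I) = 1/(I - 2) = 1/(-2 + I))
(36/(-4 - 81))*X(O) = (36/(-4 - 81))/(-2 - 2) = (36/(-85))/(-4) = (36*(-1/85))*(-¼) = -36/85*(-¼) = 9/85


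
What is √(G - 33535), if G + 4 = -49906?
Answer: I*√83445 ≈ 288.87*I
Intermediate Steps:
G = -49910 (G = -4 - 49906 = -49910)
√(G - 33535) = √(-49910 - 33535) = √(-83445) = I*√83445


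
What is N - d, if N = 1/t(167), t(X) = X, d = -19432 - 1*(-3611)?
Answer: 2642108/167 ≈ 15821.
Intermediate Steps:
d = -15821 (d = -19432 + 3611 = -15821)
N = 1/167 ≈ 0.0059880
N - d = 1/167 - 1*(-15821) = 1/167 + 15821 = 2642108/167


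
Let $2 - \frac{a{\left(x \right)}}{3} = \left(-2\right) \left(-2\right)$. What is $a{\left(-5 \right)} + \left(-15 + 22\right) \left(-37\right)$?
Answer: $-265$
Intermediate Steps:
$a{\left(x \right)} = -6$ ($a{\left(x \right)} = 6 - 3 \left(\left(-2\right) \left(-2\right)\right) = 6 - 12 = -6$)
$a{\left(-5 \right)} + \left(-15 + 22\right) \left(-37\right) = -6 + \left(-15 + 22\right) \left(-37\right) = -6 + 7 \left(-37\right) = -6 - 259 = -265$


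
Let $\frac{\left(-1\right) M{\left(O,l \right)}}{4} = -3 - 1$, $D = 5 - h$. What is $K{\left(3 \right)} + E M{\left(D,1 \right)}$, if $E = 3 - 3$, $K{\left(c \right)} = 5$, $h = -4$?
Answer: $5$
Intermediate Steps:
$D = 9$ ($D = 5 - -4 = 5 + 4 = 9$)
$M{\left(O,l \right)} = 16$ ($M{\left(O,l \right)} = - 4 \left(-3 - 1\right) = \left(-4\right) \left(-4\right) = 16$)
$E = 0$
$K{\left(3 \right)} + E M{\left(D,1 \right)} = 5 + 0 \cdot 16 = 5 + 0 = 5$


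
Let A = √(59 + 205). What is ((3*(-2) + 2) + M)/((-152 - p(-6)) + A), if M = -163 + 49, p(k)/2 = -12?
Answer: 1888/2015 + 59*√66/4030 ≈ 1.0559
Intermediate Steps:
p(k) = -24 (p(k) = 2*(-12) = -24)
M = -114
A = 2*√66 (A = √264 = 2*√66 ≈ 16.248)
((3*(-2) + 2) + M)/((-152 - p(-6)) + A) = ((3*(-2) + 2) - 114)/((-152 - 1*(-24)) + 2*√66) = ((-6 + 2) - 114)/((-152 + 24) + 2*√66) = (-4 - 114)/(-128 + 2*√66) = -118/(-128 + 2*√66)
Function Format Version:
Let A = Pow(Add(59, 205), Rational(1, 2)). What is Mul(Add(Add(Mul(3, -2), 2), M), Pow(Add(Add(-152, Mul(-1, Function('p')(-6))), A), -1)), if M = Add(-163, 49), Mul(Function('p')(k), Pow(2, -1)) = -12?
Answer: Add(Rational(1888, 2015), Mul(Rational(59, 4030), Pow(66, Rational(1, 2)))) ≈ 1.0559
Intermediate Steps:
Function('p')(k) = -24 (Function('p')(k) = Mul(2, -12) = -24)
M = -114
A = Mul(2, Pow(66, Rational(1, 2))) (A = Pow(264, Rational(1, 2)) = Mul(2, Pow(66, Rational(1, 2))) ≈ 16.248)
Mul(Add(Add(Mul(3, -2), 2), M), Pow(Add(Add(-152, Mul(-1, Function('p')(-6))), A), -1)) = Mul(Add(Add(Mul(3, -2), 2), -114), Pow(Add(Add(-152, Mul(-1, -24)), Mul(2, Pow(66, Rational(1, 2)))), -1)) = Mul(Add(Add(-6, 2), -114), Pow(Add(Add(-152, 24), Mul(2, Pow(66, Rational(1, 2)))), -1)) = Mul(Add(-4, -114), Pow(Add(-128, Mul(2, Pow(66, Rational(1, 2)))), -1)) = Mul(-118, Pow(Add(-128, Mul(2, Pow(66, Rational(1, 2)))), -1))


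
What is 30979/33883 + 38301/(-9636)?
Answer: -333079713/108832196 ≈ -3.0605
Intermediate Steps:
30979/33883 + 38301/(-9636) = 30979*(1/33883) + 38301*(-1/9636) = 30979/33883 - 12767/3212 = -333079713/108832196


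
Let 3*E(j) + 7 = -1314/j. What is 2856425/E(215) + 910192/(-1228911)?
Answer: -2264140972379123/3464300109 ≈ -6.5356e+5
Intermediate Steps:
E(j) = -7/3 - 438/j (E(j) = -7/3 + (-1314/j)/3 = -7/3 - 438/j)
2856425/E(215) + 910192/(-1228911) = 2856425/(-7/3 - 438/215) + 910192/(-1228911) = 2856425/(-7/3 - 438*1/215) + 910192*(-1/1228911) = 2856425/(-7/3 - 438/215) - 910192/1228911 = 2856425/(-2819/645) - 910192/1228911 = 2856425*(-645/2819) - 910192/1228911 = -1842394125/2819 - 910192/1228911 = -2264140972379123/3464300109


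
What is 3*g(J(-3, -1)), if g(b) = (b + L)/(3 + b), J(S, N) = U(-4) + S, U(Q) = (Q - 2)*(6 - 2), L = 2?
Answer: 25/8 ≈ 3.1250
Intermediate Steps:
U(Q) = -8 + 4*Q (U(Q) = (-2 + Q)*4 = -8 + 4*Q)
J(S, N) = -24 + S (J(S, N) = (-8 + 4*(-4)) + S = (-8 - 16) + S = -24 + S)
g(b) = (2 + b)/(3 + b) (g(b) = (b + 2)/(3 + b) = (2 + b)/(3 + b))
3*g(J(-3, -1)) = 3*((2 + (-24 - 3))/(3 + (-24 - 3))) = 3*((2 - 27)/(3 - 27)) = 3*(-25/(-24)) = 3*(-1/24*(-25)) = 3*(25/24) = 25/8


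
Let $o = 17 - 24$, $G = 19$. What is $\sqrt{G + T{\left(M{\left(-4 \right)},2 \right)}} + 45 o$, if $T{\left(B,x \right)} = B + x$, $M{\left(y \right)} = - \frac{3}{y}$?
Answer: $-315 + \frac{\sqrt{87}}{2} \approx -310.34$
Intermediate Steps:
$o = -7$ ($o = 17 - 24 = -7$)
$\sqrt{G + T{\left(M{\left(-4 \right)},2 \right)}} + 45 o = \sqrt{19 + \left(- \frac{3}{-4} + 2\right)} + 45 \left(-7\right) = \sqrt{19 + \left(\left(-3\right) \left(- \frac{1}{4}\right) + 2\right)} - 315 = \sqrt{19 + \left(\frac{3}{4} + 2\right)} - 315 = \sqrt{19 + \frac{11}{4}} - 315 = \sqrt{\frac{87}{4}} - 315 = \frac{\sqrt{87}}{2} - 315 = -315 + \frac{\sqrt{87}}{2}$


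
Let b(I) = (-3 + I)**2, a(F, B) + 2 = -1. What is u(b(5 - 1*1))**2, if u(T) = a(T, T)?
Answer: 9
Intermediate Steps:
a(F, B) = -3 (a(F, B) = -2 - 1 = -3)
u(T) = -3
u(b(5 - 1*1))**2 = (-3)**2 = 9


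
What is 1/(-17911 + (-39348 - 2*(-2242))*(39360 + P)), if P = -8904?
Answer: -1/1061835895 ≈ -9.4177e-10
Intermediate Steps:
1/(-17911 + (-39348 - 2*(-2242))*(39360 + P)) = 1/(-17911 + (-39348 - 2*(-2242))*(39360 - 8904)) = 1/(-17911 + (-39348 + 4484)*30456) = 1/(-17911 - 34864*30456) = 1/(-17911 - 1061817984) = 1/(-1061835895) = -1/1061835895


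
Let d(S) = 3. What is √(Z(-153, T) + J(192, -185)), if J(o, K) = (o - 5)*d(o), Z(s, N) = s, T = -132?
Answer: 2*√102 ≈ 20.199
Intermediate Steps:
J(o, K) = -15 + 3*o (J(o, K) = (o - 5)*3 = (-5 + o)*3 = -15 + 3*o)
√(Z(-153, T) + J(192, -185)) = √(-153 + (-15 + 3*192)) = √(-153 + (-15 + 576)) = √(-153 + 561) = √408 = 2*√102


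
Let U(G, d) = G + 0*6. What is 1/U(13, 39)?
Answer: 1/13 ≈ 0.076923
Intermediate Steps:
U(G, d) = G (U(G, d) = G + 0 = G)
1/U(13, 39) = 1/13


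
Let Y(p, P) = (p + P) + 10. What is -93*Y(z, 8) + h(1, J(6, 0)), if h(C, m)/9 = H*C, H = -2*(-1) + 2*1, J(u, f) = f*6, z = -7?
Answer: -987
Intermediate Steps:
J(u, f) = 6*f
H = 4 (H = 2 + 2 = 4)
Y(p, P) = 10 + P + p (Y(p, P) = (P + p) + 10 = 10 + P + p)
h(C, m) = 36*C (h(C, m) = 9*(4*C) = 36*C)
-93*Y(z, 8) + h(1, J(6, 0)) = -93*(10 + 8 - 7) + 36*1 = -93*11 + 36 = -1023 + 36 = -987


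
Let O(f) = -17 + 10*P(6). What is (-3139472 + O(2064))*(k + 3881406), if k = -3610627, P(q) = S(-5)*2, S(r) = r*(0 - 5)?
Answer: -849972302431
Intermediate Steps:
S(r) = -5*r (S(r) = r*(-5) = -5*r)
P(q) = 50 (P(q) = -5*(-5)*2 = 25*2 = 50)
O(f) = 483 (O(f) = -17 + 10*50 = -17 + 500 = 483)
(-3139472 + O(2064))*(k + 3881406) = (-3139472 + 483)*(-3610627 + 3881406) = -3138989*270779 = -849972302431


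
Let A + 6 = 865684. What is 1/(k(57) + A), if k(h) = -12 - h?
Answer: 1/865609 ≈ 1.1553e-6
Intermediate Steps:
A = 865678 (A = -6 + 865684 = 865678)
1/(k(57) + A) = 1/((-12 - 1*57) + 865678) = 1/((-12 - 57) + 865678) = 1/(-69 + 865678) = 1/865609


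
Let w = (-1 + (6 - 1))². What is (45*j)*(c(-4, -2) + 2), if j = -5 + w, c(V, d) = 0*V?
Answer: 990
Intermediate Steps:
c(V, d) = 0
w = 16 (w = (-1 + 5)² = 4² = 16)
j = 11 (j = -5 + 16 = 11)
(45*j)*(c(-4, -2) + 2) = (45*11)*(0 + 2) = 495*2 = 990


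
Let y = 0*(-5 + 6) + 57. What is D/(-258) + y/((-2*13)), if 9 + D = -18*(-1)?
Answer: -1245/559 ≈ -2.2272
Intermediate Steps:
D = 9 (D = -9 - 18*(-1) = -9 + 18 = 9)
y = 57 (y = 0*1 + 57 = 0 + 57 = 57)
D/(-258) + y/((-2*13)) = 9/(-258) + 57/((-2*13)) = 9*(-1/258) + 57/(-26) = -3/86 + 57*(-1/26) = -3/86 - 57/26 = -1245/559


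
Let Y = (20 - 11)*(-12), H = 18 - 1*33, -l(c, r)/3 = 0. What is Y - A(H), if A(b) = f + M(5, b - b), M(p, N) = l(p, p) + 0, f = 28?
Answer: -136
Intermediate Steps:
l(c, r) = 0 (l(c, r) = -3*0 = 0)
H = -15 (H = 18 - 33 = -15)
M(p, N) = 0 (M(p, N) = 0 + 0 = 0)
A(b) = 28 (A(b) = 28 + 0 = 28)
Y = -108 (Y = 9*(-12) = -108)
Y - A(H) = -108 - 1*28 = -108 - 28 = -136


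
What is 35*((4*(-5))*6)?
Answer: -4200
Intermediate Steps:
35*((4*(-5))*6) = 35*(-20*6) = 35*(-120) = -4200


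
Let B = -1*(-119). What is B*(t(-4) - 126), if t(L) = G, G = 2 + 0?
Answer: -14756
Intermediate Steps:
G = 2
t(L) = 2
B = 119
B*(t(-4) - 126) = 119*(2 - 126) = 119*(-124) = -14756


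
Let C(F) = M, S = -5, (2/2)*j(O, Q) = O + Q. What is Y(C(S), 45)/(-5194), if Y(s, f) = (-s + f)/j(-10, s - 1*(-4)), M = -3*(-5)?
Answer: -5/7791 ≈ -0.00064177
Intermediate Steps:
j(O, Q) = O + Q
M = 15
C(F) = 15
Y(s, f) = (f - s)/(-6 + s) (Y(s, f) = (-s + f)/(-10 + (s - 1*(-4))) = (f - s)/(-10 + (s + 4)) = (f - s)/(-10 + (4 + s)) = (f - s)/(-6 + s))
Y(C(S), 45)/(-5194) = ((45 - 1*15)/(-6 + 15))/(-5194) = ((45 - 15)/9)*(-1/5194) = ((⅑)*30)*(-1/5194) = (10/3)*(-1/5194) = -5/7791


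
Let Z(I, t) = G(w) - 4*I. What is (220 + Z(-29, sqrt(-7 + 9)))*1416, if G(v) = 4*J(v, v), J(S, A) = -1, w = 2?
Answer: 470112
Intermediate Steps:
G(v) = -4 (G(v) = 4*(-1) = -4)
Z(I, t) = -4 - 4*I
(220 + Z(-29, sqrt(-7 + 9)))*1416 = (220 + (-4 - 4*(-29)))*1416 = (220 + (-4 + 116))*1416 = (220 + 112)*1416 = 332*1416 = 470112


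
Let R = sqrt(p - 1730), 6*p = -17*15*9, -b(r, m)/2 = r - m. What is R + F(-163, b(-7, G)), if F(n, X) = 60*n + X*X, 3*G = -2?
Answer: -86576/9 + 65*I*sqrt(2)/2 ≈ -9619.6 + 45.962*I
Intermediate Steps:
G = -2/3 (G = (1/3)*(-2) = -2/3 ≈ -0.66667)
b(r, m) = -2*r + 2*m (b(r, m) = -2*(r - m) = -2*r + 2*m)
p = -765/2 (p = (-17*15*9)/6 = (-255*9)/6 = (1/6)*(-2295) = -765/2 ≈ -382.50)
F(n, X) = X**2 + 60*n (F(n, X) = 60*n + X**2 = X**2 + 60*n)
R = 65*I*sqrt(2)/2 (R = sqrt(-765/2 - 1730) = sqrt(-4225/2) = 65*I*sqrt(2)/2 ≈ 45.962*I)
R + F(-163, b(-7, G)) = 65*I*sqrt(2)/2 + ((-2*(-7) + 2*(-2/3))**2 + 60*(-163)) = 65*I*sqrt(2)/2 + ((14 - 4/3)**2 - 9780) = 65*I*sqrt(2)/2 + ((38/3)**2 - 9780) = 65*I*sqrt(2)/2 + (1444/9 - 9780) = 65*I*sqrt(2)/2 - 86576/9 = -86576/9 + 65*I*sqrt(2)/2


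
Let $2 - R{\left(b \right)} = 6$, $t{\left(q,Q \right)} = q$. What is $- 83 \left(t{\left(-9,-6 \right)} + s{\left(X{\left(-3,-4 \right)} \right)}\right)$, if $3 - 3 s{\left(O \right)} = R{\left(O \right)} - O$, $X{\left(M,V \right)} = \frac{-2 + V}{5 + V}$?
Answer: $\frac{2158}{3} \approx 719.33$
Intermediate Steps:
$R{\left(b \right)} = -4$ ($R{\left(b \right)} = 2 - 6 = -4$)
$X{\left(M,V \right)} = \frac{-2 + V}{5 + V}$
$s{\left(O \right)} = \frac{7}{3} + \frac{O}{3}$ ($s{\left(O \right)} = 1 - \frac{-4 - O}{3} = 1 + \left(\frac{4}{3} + \frac{O}{3}\right) = \frac{7}{3} + \frac{O}{3}$)
$- 83 \left(t{\left(-9,-6 \right)} + s{\left(X{\left(-3,-4 \right)} \right)}\right) = - 83 \left(-9 + \left(\frac{7}{3} + \frac{\frac{1}{5 - 4} \left(-2 - 4\right)}{3}\right)\right) = - 83 \left(-9 + \left(\frac{7}{3} + \frac{1^{-1} \left(-6\right)}{3}\right)\right) = - 83 \left(-9 + \left(\frac{7}{3} + \frac{1 \left(-6\right)}{3}\right)\right) = - 83 \left(-9 + \left(\frac{7}{3} + \frac{1}{3} \left(-6\right)\right)\right) = - 83 \left(-9 + \left(\frac{7}{3} - 2\right)\right) = - 83 \left(-9 + \frac{1}{3}\right) = \left(-83\right) \left(- \frac{26}{3}\right) = \frac{2158}{3}$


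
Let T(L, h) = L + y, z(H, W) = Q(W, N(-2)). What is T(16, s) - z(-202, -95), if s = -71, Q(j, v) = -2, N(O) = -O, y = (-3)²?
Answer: 27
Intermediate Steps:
y = 9
z(H, W) = -2
T(L, h) = 9 + L (T(L, h) = L + 9 = 9 + L)
T(16, s) - z(-202, -95) = (9 + 16) - 1*(-2) = 25 + 2 = 27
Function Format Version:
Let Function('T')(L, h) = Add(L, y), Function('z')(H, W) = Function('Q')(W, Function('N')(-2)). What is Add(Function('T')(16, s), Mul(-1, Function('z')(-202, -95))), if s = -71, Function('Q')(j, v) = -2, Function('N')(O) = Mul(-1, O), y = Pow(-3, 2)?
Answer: 27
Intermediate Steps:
y = 9
Function('z')(H, W) = -2
Function('T')(L, h) = Add(9, L) (Function('T')(L, h) = Add(L, 9) = Add(9, L))
Add(Function('T')(16, s), Mul(-1, Function('z')(-202, -95))) = Add(Add(9, 16), Mul(-1, -2)) = Add(25, 2) = 27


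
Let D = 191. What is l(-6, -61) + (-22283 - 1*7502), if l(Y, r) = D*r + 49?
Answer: -41387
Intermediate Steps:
l(Y, r) = 49 + 191*r (l(Y, r) = 191*r + 49 = 49 + 191*r)
l(-6, -61) + (-22283 - 1*7502) = (49 + 191*(-61)) + (-22283 - 1*7502) = (49 - 11651) + (-22283 - 7502) = -11602 - 29785 = -41387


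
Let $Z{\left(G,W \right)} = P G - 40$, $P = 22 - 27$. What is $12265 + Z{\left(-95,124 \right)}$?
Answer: $12700$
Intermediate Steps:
$P = -5$ ($P = 22 - 27 = -5$)
$Z{\left(G,W \right)} = -40 - 5 G$ ($Z{\left(G,W \right)} = - 5 G - 40 = -40 - 5 G$)
$12265 + Z{\left(-95,124 \right)} = 12265 - -435 = 12265 + \left(-40 + 475\right) = 12265 + 435 = 12700$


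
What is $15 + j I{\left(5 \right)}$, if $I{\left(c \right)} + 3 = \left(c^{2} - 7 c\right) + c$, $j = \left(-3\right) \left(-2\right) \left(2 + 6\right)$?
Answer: $-369$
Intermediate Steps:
$j = 48$ ($j = 6 \cdot 8 = 48$)
$I{\left(c \right)} = -3 + c^{2} - 6 c$ ($I{\left(c \right)} = -3 + \left(\left(c^{2} - 7 c\right) + c\right) = -3 + \left(c^{2} - 6 c\right) = -3 + c^{2} - 6 c$)
$15 + j I{\left(5 \right)} = 15 + 48 \left(-3 + 5^{2} - 30\right) = 15 + 48 \left(-3 + 25 - 30\right) = 15 + 48 \left(-8\right) = 15 - 384 = -369$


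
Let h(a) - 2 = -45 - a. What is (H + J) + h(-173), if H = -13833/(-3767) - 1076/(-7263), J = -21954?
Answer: -2219308657/101709 ≈ -21820.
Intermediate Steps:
h(a) = -43 - a (h(a) = 2 + (-45 - a) = -43 - a)
H = 388559/101709 (H = -13833*(-1/3767) - 1076*(-1/7263) = 13833/3767 + 4/27 = 388559/101709 ≈ 3.8203)
(H + J) + h(-173) = (388559/101709 - 21954) + (-43 - 1*(-173)) = -2232530827/101709 + (-43 + 173) = -2232530827/101709 + 130 = -2219308657/101709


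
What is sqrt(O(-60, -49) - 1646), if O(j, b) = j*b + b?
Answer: sqrt(1245) ≈ 35.285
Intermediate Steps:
O(j, b) = b + b*j (O(j, b) = b*j + b = b + b*j)
sqrt(O(-60, -49) - 1646) = sqrt(-49*(1 - 60) - 1646) = sqrt(-49*(-59) - 1646) = sqrt(2891 - 1646) = sqrt(1245)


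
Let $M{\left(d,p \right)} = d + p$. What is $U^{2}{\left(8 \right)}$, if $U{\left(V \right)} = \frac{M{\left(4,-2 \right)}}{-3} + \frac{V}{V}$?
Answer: $\frac{1}{9} \approx 0.11111$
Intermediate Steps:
$U{\left(V \right)} = \frac{1}{3}$ ($U{\left(V \right)} = \frac{4 - 2}{-3} + \frac{V}{V} = 2 \left(- \frac{1}{3}\right) + 1 = - \frac{2}{3} + 1 = \frac{1}{3}$)
$U^{2}{\left(8 \right)} = \left(\frac{1}{3}\right)^{2} = \frac{1}{9}$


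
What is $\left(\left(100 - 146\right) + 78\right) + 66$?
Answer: $98$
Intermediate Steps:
$\left(\left(100 - 146\right) + 78\right) + 66 = \left(-46 + 78\right) + 66 = 32 + 66 = 98$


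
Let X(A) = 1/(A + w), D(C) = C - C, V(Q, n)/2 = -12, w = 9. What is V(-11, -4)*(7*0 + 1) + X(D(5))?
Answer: -215/9 ≈ -23.889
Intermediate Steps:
V(Q, n) = -24 (V(Q, n) = 2*(-12) = -24)
D(C) = 0
X(A) = 1/(9 + A) (X(A) = 1/(A + 9) = 1/(9 + A))
V(-11, -4)*(7*0 + 1) + X(D(5)) = -24*(7*0 + 1) + 1/(9 + 0) = -24*(0 + 1) + 1/9 = -24*1 + ⅑ = -24 + ⅑ = -215/9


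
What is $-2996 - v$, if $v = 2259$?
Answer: $-5255$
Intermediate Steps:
$-2996 - v = -2996 - 2259 = -5255$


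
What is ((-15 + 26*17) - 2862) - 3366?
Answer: -5801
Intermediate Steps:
((-15 + 26*17) - 2862) - 3366 = ((-15 + 442) - 2862) - 3366 = (427 - 2862) - 3366 = -2435 - 3366 = -5801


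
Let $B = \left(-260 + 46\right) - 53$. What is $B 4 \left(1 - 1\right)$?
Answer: $0$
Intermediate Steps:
$B = -267$ ($B = -214 - 53 = -267$)
$B 4 \left(1 - 1\right) = - 267 \cdot 4 \left(1 - 1\right) = - 267 \cdot 4 \cdot 0 = \left(-267\right) 0 = 0$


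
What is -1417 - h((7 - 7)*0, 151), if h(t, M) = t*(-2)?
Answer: -1417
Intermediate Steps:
h(t, M) = -2*t
-1417 - h((7 - 7)*0, 151) = -1417 - (-2)*(7 - 7)*0 = -1417 - (-2)*0*0 = -1417 - (-2)*0 = -1417 - 1*0 = -1417 + 0 = -1417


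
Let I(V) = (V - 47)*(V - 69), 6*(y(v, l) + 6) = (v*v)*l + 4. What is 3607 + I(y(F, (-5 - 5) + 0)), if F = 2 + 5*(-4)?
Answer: 3307474/9 ≈ 3.6750e+5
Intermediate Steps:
F = -18 (F = 2 - 20 = -18)
y(v, l) = -16/3 + l*v²/6 (y(v, l) = -6 + ((v*v)*l + 4)/6 = -6 + (v²*l + 4)/6 = -6 + (l*v² + 4)/6 = -6 + (4 + l*v²)/6 = -6 + (⅔ + l*v²/6) = -16/3 + l*v²/6)
I(V) = (-69 + V)*(-47 + V) (I(V) = (-47 + V)*(-69 + V) = (-69 + V)*(-47 + V))
3607 + I(y(F, (-5 - 5) + 0)) = 3607 + (3243 + (-16/3 + (⅙)*((-5 - 5) + 0)*(-18)²)² - 116*(-16/3 + (⅙)*((-5 - 5) + 0)*(-18)²)) = 3607 + (3243 + (-16/3 + (⅙)*(-10 + 0)*324)² - 116*(-16/3 + (⅙)*(-10 + 0)*324)) = 3607 + (3243 + (-16/3 + (⅙)*(-10)*324)² - 116*(-16/3 + (⅙)*(-10)*324)) = 3607 + (3243 + (-16/3 - 540)² - 116*(-16/3 - 540)) = 3607 + (3243 + (-1636/3)² - 116*(-1636/3)) = 3607 + (3243 + 2676496/9 + 189776/3) = 3607 + 3275011/9 = 3307474/9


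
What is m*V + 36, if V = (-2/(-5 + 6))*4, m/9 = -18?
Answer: 1332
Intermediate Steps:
m = -162 (m = 9*(-18) = -162)
V = -8 (V = (-2/1)*4 = (1*(-2))*4 = -2*4 = -8)
m*V + 36 = -162*(-8) + 36 = 1296 + 36 = 1332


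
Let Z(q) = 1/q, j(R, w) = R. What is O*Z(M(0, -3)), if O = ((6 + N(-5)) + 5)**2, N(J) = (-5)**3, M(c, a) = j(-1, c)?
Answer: -12996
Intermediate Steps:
M(c, a) = -1
N(J) = -125
O = 12996 (O = ((6 - 125) + 5)**2 = (-119 + 5)**2 = (-114)**2 = 12996)
O*Z(M(0, -3)) = 12996/(-1) = 12996*(-1) = -12996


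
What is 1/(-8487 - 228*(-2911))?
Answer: 1/655221 ≈ 1.5262e-6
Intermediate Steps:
1/(-8487 - 228*(-2911)) = 1/(-8487 + 663708) = 1/655221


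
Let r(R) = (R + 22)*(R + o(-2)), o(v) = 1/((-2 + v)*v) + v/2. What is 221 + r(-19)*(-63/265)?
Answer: 9407/40 ≈ 235.18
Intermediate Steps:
o(v) = v/2 + 1/(v*(-2 + v)) (o(v) = 1/(v*(-2 + v)) + v*(½) = 1/(v*(-2 + v)) + v/2 = v/2 + 1/(v*(-2 + v)))
r(R) = (22 + R)*(-7/8 + R) (r(R) = (R + 22)*(R + (1 + (½)*(-2)³ - 1*(-2)²)/((-2)*(-2 - 2))) = (22 + R)*(R - ½*(1 + (½)*(-8) - 1*4)/(-4)) = (22 + R)*(R - ½*(-¼)*(1 - 4 - 4)) = (22 + R)*(R - ½*(-¼)*(-7)) = (22 + R)*(R - 7/8) = (22 + R)*(-7/8 + R))
221 + r(-19)*(-63/265) = 221 + (-77/4 + (-19)² + (169/8)*(-19))*(-63/265) = 221 + (-77/4 + 361 - 3211/8)*(-63*1/265) = 221 - 477/8*(-63/265) = 221 + 567/40 = 9407/40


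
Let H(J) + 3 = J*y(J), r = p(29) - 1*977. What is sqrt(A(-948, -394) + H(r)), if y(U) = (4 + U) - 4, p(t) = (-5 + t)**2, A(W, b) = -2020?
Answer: 3*sqrt(17642) ≈ 398.47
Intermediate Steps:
y(U) = U
r = -401 (r = (-5 + 29)**2 - 1*977 = 24**2 - 977 = 576 - 977 = -401)
H(J) = -3 + J**2 (H(J) = -3 + J*J = -3 + J**2)
sqrt(A(-948, -394) + H(r)) = sqrt(-2020 + (-3 + (-401)**2)) = sqrt(-2020 + (-3 + 160801)) = sqrt(-2020 + 160798) = sqrt(158778) = 3*sqrt(17642)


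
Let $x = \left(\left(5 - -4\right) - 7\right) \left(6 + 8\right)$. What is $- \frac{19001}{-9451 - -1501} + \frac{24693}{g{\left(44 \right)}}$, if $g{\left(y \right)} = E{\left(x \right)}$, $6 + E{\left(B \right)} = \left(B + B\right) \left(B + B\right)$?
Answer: $\frac{12789124}{1244175} \approx 10.279$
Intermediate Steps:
$x = 28$ ($x = \left(\left(5 + 4\right) - 7\right) 14 = \left(9 - 7\right) 14 = 2 \cdot 14 = 28$)
$E{\left(B \right)} = -6 + 4 B^{2}$ ($E{\left(B \right)} = -6 + \left(B + B\right) \left(B + B\right) = -6 + 2 B 2 B = -6 + 4 B^{2}$)
$g{\left(y \right)} = 3130$ ($g{\left(y \right)} = -6 + 4 \cdot 28^{2} = -6 + 4 \cdot 784 = -6 + 3136 = 3130$)
$- \frac{19001}{-9451 - -1501} + \frac{24693}{g{\left(44 \right)}} = - \frac{19001}{-9451 - -1501} + \frac{24693}{3130} = - \frac{19001}{-9451 + 1501} + 24693 \cdot \frac{1}{3130} = - \frac{19001}{-7950} + \frac{24693}{3130} = \left(-19001\right) \left(- \frac{1}{7950}\right) + \frac{24693}{3130} = \frac{19001}{7950} + \frac{24693}{3130} = \frac{12789124}{1244175}$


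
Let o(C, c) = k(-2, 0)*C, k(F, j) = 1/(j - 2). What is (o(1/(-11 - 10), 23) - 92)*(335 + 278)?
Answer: -2368019/42 ≈ -56381.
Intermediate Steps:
k(F, j) = 1/(-2 + j)
o(C, c) = -C/2 (o(C, c) = C/(-2 + 0) = C/(-2) = -C/2)
(o(1/(-11 - 10), 23) - 92)*(335 + 278) = (-1/(2*(-11 - 10)) - 92)*(335 + 278) = (-½/(-21) - 92)*613 = (-½*(-1/21) - 92)*613 = (1/42 - 92)*613 = -3863/42*613 = -2368019/42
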